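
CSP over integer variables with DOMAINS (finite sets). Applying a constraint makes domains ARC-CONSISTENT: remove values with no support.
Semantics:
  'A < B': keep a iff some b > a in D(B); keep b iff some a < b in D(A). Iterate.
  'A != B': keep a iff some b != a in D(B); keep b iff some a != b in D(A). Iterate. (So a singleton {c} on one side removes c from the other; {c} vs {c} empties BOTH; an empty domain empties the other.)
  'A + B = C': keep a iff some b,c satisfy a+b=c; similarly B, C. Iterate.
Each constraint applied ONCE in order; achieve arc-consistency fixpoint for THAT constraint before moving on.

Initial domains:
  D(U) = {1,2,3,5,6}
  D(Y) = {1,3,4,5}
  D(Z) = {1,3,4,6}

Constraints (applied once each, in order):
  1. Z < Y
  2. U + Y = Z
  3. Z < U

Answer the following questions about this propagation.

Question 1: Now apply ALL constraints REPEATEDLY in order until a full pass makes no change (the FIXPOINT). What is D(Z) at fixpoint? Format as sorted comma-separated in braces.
pass 0 (initial): D(Z)={1,3,4,6}
pass 1: U {1,2,3,5,6}->{}; Y {1,3,4,5}->{3}; Z {1,3,4,6}->{}
pass 2: Y {3}->{}
pass 3: no change
Fixpoint after 3 passes: D(Z) = {}

Answer: {}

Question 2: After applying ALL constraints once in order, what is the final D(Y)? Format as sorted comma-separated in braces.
Answer: {3}

Derivation:
Constraint 1 (Z < Y) on D(Z)={1,3,4,6} D(Y)={1,3,4,5}: Z {1,3,4,6}->{1,3,4}; Y {1,3,4,5}->{3,4,5}
Constraint 2 (U + Y = Z) on D(U)={1,2,3,5,6} D(Y)={3,4,5} D(Z)={1,3,4}: U {1,2,3,5,6}->{1}; Y {3,4,5}->{3}; Z {1,3,4}->{4}
Constraint 3 (Z < U) on D(Z)={4} D(U)={1}: Z {4}->{}; U {1}->{}
So after all 3 constraints: D(Y) = {3}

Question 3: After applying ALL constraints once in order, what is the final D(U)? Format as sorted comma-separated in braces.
Constraint 1 (Z < Y) on D(Z)={1,3,4,6} D(Y)={1,3,4,5}: Z {1,3,4,6}->{1,3,4}; Y {1,3,4,5}->{3,4,5}
Constraint 2 (U + Y = Z) on D(U)={1,2,3,5,6} D(Y)={3,4,5} D(Z)={1,3,4}: U {1,2,3,5,6}->{1}; Y {3,4,5}->{3}; Z {1,3,4}->{4}
Constraint 3 (Z < U) on D(Z)={4} D(U)={1}: Z {4}->{}; U {1}->{}
So after all 3 constraints: D(U) = {}

Answer: {}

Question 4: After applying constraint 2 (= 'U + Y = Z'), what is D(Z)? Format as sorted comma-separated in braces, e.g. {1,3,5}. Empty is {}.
Constraint 1 (Z < Y) on D(Z)={1,3,4,6} D(Y)={1,3,4,5}: Z {1,3,4,6}->{1,3,4}; Y {1,3,4,5}->{3,4,5}
Constraint 2 (U + Y = Z) on D(U)={1,2,3,5,6} D(Y)={3,4,5} D(Z)={1,3,4}: U {1,2,3,5,6}->{1}; Y {3,4,5}->{3}; Z {1,3,4}->{4}
So after constraint 2: D(Z) = {4}

Answer: {4}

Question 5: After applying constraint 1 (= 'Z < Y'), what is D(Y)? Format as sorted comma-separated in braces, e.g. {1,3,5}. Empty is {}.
Answer: {3,4,5}

Derivation:
Constraint 1 (Z < Y) on D(Z)={1,3,4,6} D(Y)={1,3,4,5}: Z {1,3,4,6}->{1,3,4}; Y {1,3,4,5}->{3,4,5}
So after constraint 1: D(Y) = {3,4,5}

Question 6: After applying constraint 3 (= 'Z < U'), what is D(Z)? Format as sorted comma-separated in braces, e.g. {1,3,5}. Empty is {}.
Constraint 1 (Z < Y) on D(Z)={1,3,4,6} D(Y)={1,3,4,5}: Z {1,3,4,6}->{1,3,4}; Y {1,3,4,5}->{3,4,5}
Constraint 2 (U + Y = Z) on D(U)={1,2,3,5,6} D(Y)={3,4,5} D(Z)={1,3,4}: U {1,2,3,5,6}->{1}; Y {3,4,5}->{3}; Z {1,3,4}->{4}
Constraint 3 (Z < U) on D(Z)={4} D(U)={1}: Z {4}->{}; U {1}->{}
So after constraint 3: D(Z) = {}

Answer: {}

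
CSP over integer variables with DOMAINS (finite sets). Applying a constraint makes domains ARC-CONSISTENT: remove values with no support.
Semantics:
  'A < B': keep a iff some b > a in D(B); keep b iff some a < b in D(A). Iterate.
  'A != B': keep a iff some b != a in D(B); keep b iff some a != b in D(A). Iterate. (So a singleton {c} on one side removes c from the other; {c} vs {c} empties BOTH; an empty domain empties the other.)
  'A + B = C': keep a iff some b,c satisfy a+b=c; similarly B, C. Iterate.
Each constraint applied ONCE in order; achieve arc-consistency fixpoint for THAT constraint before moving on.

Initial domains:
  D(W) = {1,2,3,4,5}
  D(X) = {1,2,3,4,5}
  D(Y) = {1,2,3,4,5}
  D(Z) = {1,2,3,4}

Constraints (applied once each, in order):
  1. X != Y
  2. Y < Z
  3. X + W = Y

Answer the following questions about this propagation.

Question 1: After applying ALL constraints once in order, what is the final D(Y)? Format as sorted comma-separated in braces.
Answer: {2,3}

Derivation:
Constraint 1 (X != Y) on D(X)={1,2,3,4,5} D(Y)={1,2,3,4,5}: no change
Constraint 2 (Y < Z) on D(Y)={1,2,3,4,5} D(Z)={1,2,3,4}: Y {1,2,3,4,5}->{1,2,3}; Z {1,2,3,4}->{2,3,4}
Constraint 3 (X + W = Y) on D(X)={1,2,3,4,5} D(W)={1,2,3,4,5} D(Y)={1,2,3}: X {1,2,3,4,5}->{1,2}; W {1,2,3,4,5}->{1,2}; Y {1,2,3}->{2,3}
So after all 3 constraints: D(Y) = {2,3}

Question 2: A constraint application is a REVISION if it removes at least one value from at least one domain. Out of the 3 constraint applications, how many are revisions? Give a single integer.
Answer: 2

Derivation:
Constraint 1 (X != Y) on D(X)={1,2,3,4,5} D(Y)={1,2,3,4,5}: no change => not a revision
Constraint 2 (Y < Z) on D(Y)={1,2,3,4,5} D(Z)={1,2,3,4}: Y {1,2,3,4,5}->{1,2,3}; Z {1,2,3,4}->{2,3,4} => REVISION
Constraint 3 (X + W = Y) on D(X)={1,2,3,4,5} D(W)={1,2,3,4,5} D(Y)={1,2,3}: X {1,2,3,4,5}->{1,2}; W {1,2,3,4,5}->{1,2}; Y {1,2,3}->{2,3} => REVISION
Total revisions = 2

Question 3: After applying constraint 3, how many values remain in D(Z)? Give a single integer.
Constraint 1 (X != Y) on D(X)={1,2,3,4,5} D(Y)={1,2,3,4,5}: no change
Constraint 2 (Y < Z) on D(Y)={1,2,3,4,5} D(Z)={1,2,3,4}: Y {1,2,3,4,5}->{1,2,3}; Z {1,2,3,4}->{2,3,4}
Constraint 3 (X + W = Y) on D(X)={1,2,3,4,5} D(W)={1,2,3,4,5} D(Y)={1,2,3}: X {1,2,3,4,5}->{1,2}; W {1,2,3,4,5}->{1,2}; Y {1,2,3}->{2,3}
So after constraint 3: D(Z)={2,3,4}, size = 3

Answer: 3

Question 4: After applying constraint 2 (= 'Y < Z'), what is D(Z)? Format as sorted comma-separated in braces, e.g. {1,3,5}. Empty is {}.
Answer: {2,3,4}

Derivation:
Constraint 1 (X != Y) on D(X)={1,2,3,4,5} D(Y)={1,2,3,4,5}: no change
Constraint 2 (Y < Z) on D(Y)={1,2,3,4,5} D(Z)={1,2,3,4}: Y {1,2,3,4,5}->{1,2,3}; Z {1,2,3,4}->{2,3,4}
So after constraint 2: D(Z) = {2,3,4}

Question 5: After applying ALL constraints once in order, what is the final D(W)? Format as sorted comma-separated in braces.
Answer: {1,2}

Derivation:
Constraint 1 (X != Y) on D(X)={1,2,3,4,5} D(Y)={1,2,3,4,5}: no change
Constraint 2 (Y < Z) on D(Y)={1,2,3,4,5} D(Z)={1,2,3,4}: Y {1,2,3,4,5}->{1,2,3}; Z {1,2,3,4}->{2,3,4}
Constraint 3 (X + W = Y) on D(X)={1,2,3,4,5} D(W)={1,2,3,4,5} D(Y)={1,2,3}: X {1,2,3,4,5}->{1,2}; W {1,2,3,4,5}->{1,2}; Y {1,2,3}->{2,3}
So after all 3 constraints: D(W) = {1,2}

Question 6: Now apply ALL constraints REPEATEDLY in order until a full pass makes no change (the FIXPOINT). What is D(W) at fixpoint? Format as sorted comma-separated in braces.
Answer: {1,2}

Derivation:
pass 0 (initial): D(W)={1,2,3,4,5}
pass 1: W {1,2,3,4,5}->{1,2}; X {1,2,3,4,5}->{1,2}; Y {1,2,3,4,5}->{2,3}; Z {1,2,3,4}->{2,3,4}
pass 2: Z {2,3,4}->{3,4}
pass 3: no change
Fixpoint after 3 passes: D(W) = {1,2}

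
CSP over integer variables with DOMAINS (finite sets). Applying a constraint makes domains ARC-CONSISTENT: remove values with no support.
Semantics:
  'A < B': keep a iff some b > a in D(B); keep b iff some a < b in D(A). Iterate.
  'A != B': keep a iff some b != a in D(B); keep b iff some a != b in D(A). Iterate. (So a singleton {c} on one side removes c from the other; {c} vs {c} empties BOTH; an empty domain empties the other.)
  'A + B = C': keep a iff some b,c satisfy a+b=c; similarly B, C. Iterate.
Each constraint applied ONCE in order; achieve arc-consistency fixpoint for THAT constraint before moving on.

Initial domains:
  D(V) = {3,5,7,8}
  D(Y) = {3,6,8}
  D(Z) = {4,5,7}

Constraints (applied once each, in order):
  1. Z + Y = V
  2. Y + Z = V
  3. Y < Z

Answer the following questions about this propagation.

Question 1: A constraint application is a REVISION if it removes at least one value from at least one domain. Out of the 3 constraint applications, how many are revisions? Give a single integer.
Constraint 1 (Z + Y = V) on D(Z)={4,5,7} D(Y)={3,6,8} D(V)={3,5,7,8}: Z {4,5,7}->{4,5}; Y {3,6,8}->{3}; V {3,5,7,8}->{7,8} => REVISION
Constraint 2 (Y + Z = V) on D(Y)={3} D(Z)={4,5} D(V)={7,8}: no change => not a revision
Constraint 3 (Y < Z) on D(Y)={3} D(Z)={4,5}: no change => not a revision
Total revisions = 1

Answer: 1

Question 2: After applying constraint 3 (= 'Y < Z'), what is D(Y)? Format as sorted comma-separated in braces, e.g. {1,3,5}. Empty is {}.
Constraint 1 (Z + Y = V) on D(Z)={4,5,7} D(Y)={3,6,8} D(V)={3,5,7,8}: Z {4,5,7}->{4,5}; Y {3,6,8}->{3}; V {3,5,7,8}->{7,8}
Constraint 2 (Y + Z = V) on D(Y)={3} D(Z)={4,5} D(V)={7,8}: no change
Constraint 3 (Y < Z) on D(Y)={3} D(Z)={4,5}: no change
So after constraint 3: D(Y) = {3}

Answer: {3}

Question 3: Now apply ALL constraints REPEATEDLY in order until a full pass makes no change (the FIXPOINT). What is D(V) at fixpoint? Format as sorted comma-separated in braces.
Answer: {7,8}

Derivation:
pass 0 (initial): D(V)={3,5,7,8}
pass 1: V {3,5,7,8}->{7,8}; Y {3,6,8}->{3}; Z {4,5,7}->{4,5}
pass 2: no change
Fixpoint after 2 passes: D(V) = {7,8}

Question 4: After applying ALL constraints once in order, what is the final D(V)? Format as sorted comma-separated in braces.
Answer: {7,8}

Derivation:
Constraint 1 (Z + Y = V) on D(Z)={4,5,7} D(Y)={3,6,8} D(V)={3,5,7,8}: Z {4,5,7}->{4,5}; Y {3,6,8}->{3}; V {3,5,7,8}->{7,8}
Constraint 2 (Y + Z = V) on D(Y)={3} D(Z)={4,5} D(V)={7,8}: no change
Constraint 3 (Y < Z) on D(Y)={3} D(Z)={4,5}: no change
So after all 3 constraints: D(V) = {7,8}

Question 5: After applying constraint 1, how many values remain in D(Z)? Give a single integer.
Constraint 1 (Z + Y = V) on D(Z)={4,5,7} D(Y)={3,6,8} D(V)={3,5,7,8}: Z {4,5,7}->{4,5}; Y {3,6,8}->{3}; V {3,5,7,8}->{7,8}
So after constraint 1: D(Z)={4,5}, size = 2

Answer: 2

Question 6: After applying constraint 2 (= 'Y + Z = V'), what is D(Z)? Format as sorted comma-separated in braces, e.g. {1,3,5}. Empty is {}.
Answer: {4,5}

Derivation:
Constraint 1 (Z + Y = V) on D(Z)={4,5,7} D(Y)={3,6,8} D(V)={3,5,7,8}: Z {4,5,7}->{4,5}; Y {3,6,8}->{3}; V {3,5,7,8}->{7,8}
Constraint 2 (Y + Z = V) on D(Y)={3} D(Z)={4,5} D(V)={7,8}: no change
So after constraint 2: D(Z) = {4,5}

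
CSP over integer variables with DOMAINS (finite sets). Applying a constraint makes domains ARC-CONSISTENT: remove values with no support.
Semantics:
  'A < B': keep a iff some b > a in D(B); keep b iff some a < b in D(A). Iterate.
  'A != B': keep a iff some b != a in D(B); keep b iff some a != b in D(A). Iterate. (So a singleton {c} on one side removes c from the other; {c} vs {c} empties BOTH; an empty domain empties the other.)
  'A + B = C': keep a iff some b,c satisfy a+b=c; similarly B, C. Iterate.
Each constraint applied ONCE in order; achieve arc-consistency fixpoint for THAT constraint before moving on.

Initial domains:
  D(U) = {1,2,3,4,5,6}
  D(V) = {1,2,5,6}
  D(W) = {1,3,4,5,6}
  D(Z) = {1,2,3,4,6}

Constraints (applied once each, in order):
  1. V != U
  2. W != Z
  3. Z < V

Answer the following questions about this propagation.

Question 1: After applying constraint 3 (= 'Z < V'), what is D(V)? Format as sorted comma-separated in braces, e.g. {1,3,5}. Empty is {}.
Constraint 1 (V != U) on D(V)={1,2,5,6} D(U)={1,2,3,4,5,6}: no change
Constraint 2 (W != Z) on D(W)={1,3,4,5,6} D(Z)={1,2,3,4,6}: no change
Constraint 3 (Z < V) on D(Z)={1,2,3,4,6} D(V)={1,2,5,6}: Z {1,2,3,4,6}->{1,2,3,4}; V {1,2,5,6}->{2,5,6}
So after constraint 3: D(V) = {2,5,6}

Answer: {2,5,6}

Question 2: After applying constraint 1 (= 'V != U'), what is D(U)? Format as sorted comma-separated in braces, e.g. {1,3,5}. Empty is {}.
Answer: {1,2,3,4,5,6}

Derivation:
Constraint 1 (V != U) on D(V)={1,2,5,6} D(U)={1,2,3,4,5,6}: no change
So after constraint 1: D(U) = {1,2,3,4,5,6}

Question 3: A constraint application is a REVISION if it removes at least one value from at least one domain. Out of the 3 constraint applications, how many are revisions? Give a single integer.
Constraint 1 (V != U) on D(V)={1,2,5,6} D(U)={1,2,3,4,5,6}: no change => not a revision
Constraint 2 (W != Z) on D(W)={1,3,4,5,6} D(Z)={1,2,3,4,6}: no change => not a revision
Constraint 3 (Z < V) on D(Z)={1,2,3,4,6} D(V)={1,2,5,6}: Z {1,2,3,4,6}->{1,2,3,4}; V {1,2,5,6}->{2,5,6} => REVISION
Total revisions = 1

Answer: 1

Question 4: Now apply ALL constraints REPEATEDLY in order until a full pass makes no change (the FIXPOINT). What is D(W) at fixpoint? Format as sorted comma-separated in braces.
Answer: {1,3,4,5,6}

Derivation:
pass 0 (initial): D(W)={1,3,4,5,6}
pass 1: V {1,2,5,6}->{2,5,6}; Z {1,2,3,4,6}->{1,2,3,4}
pass 2: no change
Fixpoint after 2 passes: D(W) = {1,3,4,5,6}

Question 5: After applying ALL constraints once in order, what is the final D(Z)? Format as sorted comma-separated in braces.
Constraint 1 (V != U) on D(V)={1,2,5,6} D(U)={1,2,3,4,5,6}: no change
Constraint 2 (W != Z) on D(W)={1,3,4,5,6} D(Z)={1,2,3,4,6}: no change
Constraint 3 (Z < V) on D(Z)={1,2,3,4,6} D(V)={1,2,5,6}: Z {1,2,3,4,6}->{1,2,3,4}; V {1,2,5,6}->{2,5,6}
So after all 3 constraints: D(Z) = {1,2,3,4}

Answer: {1,2,3,4}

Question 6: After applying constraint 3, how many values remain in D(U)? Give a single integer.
Constraint 1 (V != U) on D(V)={1,2,5,6} D(U)={1,2,3,4,5,6}: no change
Constraint 2 (W != Z) on D(W)={1,3,4,5,6} D(Z)={1,2,3,4,6}: no change
Constraint 3 (Z < V) on D(Z)={1,2,3,4,6} D(V)={1,2,5,6}: Z {1,2,3,4,6}->{1,2,3,4}; V {1,2,5,6}->{2,5,6}
So after constraint 3: D(U)={1,2,3,4,5,6}, size = 6

Answer: 6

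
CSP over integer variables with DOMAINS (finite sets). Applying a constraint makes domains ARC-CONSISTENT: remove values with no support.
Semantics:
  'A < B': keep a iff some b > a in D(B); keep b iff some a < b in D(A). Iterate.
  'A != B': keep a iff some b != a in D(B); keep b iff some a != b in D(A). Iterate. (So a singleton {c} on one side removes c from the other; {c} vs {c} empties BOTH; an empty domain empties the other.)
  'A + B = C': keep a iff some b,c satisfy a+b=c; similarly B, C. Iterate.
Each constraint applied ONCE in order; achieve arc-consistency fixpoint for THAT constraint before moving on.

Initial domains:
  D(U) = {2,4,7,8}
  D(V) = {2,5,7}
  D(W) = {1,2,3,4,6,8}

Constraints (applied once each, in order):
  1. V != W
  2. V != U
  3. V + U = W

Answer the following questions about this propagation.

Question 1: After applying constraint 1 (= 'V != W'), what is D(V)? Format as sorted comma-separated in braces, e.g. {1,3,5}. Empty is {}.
Answer: {2,5,7}

Derivation:
Constraint 1 (V != W) on D(V)={2,5,7} D(W)={1,2,3,4,6,8}: no change
So after constraint 1: D(V) = {2,5,7}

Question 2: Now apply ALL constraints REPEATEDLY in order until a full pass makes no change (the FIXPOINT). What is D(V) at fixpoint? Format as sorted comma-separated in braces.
Answer: {2}

Derivation:
pass 0 (initial): D(V)={2,5,7}
pass 1: U {2,4,7,8}->{2,4}; V {2,5,7}->{2}; W {1,2,3,4,6,8}->{4,6}
pass 2: U {2,4}->{4}; W {4,6}->{6}
pass 3: no change
Fixpoint after 3 passes: D(V) = {2}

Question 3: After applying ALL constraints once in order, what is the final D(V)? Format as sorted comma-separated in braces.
Answer: {2}

Derivation:
Constraint 1 (V != W) on D(V)={2,5,7} D(W)={1,2,3,4,6,8}: no change
Constraint 2 (V != U) on D(V)={2,5,7} D(U)={2,4,7,8}: no change
Constraint 3 (V + U = W) on D(V)={2,5,7} D(U)={2,4,7,8} D(W)={1,2,3,4,6,8}: V {2,5,7}->{2}; U {2,4,7,8}->{2,4}; W {1,2,3,4,6,8}->{4,6}
So after all 3 constraints: D(V) = {2}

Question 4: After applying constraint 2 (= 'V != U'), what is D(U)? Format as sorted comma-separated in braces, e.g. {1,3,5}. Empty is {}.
Constraint 1 (V != W) on D(V)={2,5,7} D(W)={1,2,3,4,6,8}: no change
Constraint 2 (V != U) on D(V)={2,5,7} D(U)={2,4,7,8}: no change
So after constraint 2: D(U) = {2,4,7,8}

Answer: {2,4,7,8}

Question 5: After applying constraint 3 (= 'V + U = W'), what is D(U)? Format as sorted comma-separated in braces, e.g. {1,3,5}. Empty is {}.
Constraint 1 (V != W) on D(V)={2,5,7} D(W)={1,2,3,4,6,8}: no change
Constraint 2 (V != U) on D(V)={2,5,7} D(U)={2,4,7,8}: no change
Constraint 3 (V + U = W) on D(V)={2,5,7} D(U)={2,4,7,8} D(W)={1,2,3,4,6,8}: V {2,5,7}->{2}; U {2,4,7,8}->{2,4}; W {1,2,3,4,6,8}->{4,6}
So after constraint 3: D(U) = {2,4}

Answer: {2,4}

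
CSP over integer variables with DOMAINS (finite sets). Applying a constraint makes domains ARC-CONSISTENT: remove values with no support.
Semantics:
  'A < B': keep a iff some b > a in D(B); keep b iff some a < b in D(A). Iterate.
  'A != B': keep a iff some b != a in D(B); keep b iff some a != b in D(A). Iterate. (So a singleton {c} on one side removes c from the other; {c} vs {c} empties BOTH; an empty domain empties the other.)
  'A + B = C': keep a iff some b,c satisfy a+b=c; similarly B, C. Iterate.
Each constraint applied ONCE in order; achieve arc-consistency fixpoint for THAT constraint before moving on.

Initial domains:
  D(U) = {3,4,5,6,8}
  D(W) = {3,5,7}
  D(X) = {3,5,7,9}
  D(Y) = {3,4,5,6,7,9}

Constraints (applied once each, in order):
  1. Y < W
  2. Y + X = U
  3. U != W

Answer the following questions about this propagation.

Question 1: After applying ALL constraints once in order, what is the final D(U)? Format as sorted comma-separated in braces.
Answer: {6,8}

Derivation:
Constraint 1 (Y < W) on D(Y)={3,4,5,6,7,9} D(W)={3,5,7}: Y {3,4,5,6,7,9}->{3,4,5,6}; W {3,5,7}->{5,7}
Constraint 2 (Y + X = U) on D(Y)={3,4,5,6} D(X)={3,5,7,9} D(U)={3,4,5,6,8}: Y {3,4,5,6}->{3,5}; X {3,5,7,9}->{3,5}; U {3,4,5,6,8}->{6,8}
Constraint 3 (U != W) on D(U)={6,8} D(W)={5,7}: no change
So after all 3 constraints: D(U) = {6,8}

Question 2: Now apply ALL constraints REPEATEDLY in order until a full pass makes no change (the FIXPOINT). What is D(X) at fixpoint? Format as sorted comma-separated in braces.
Answer: {3,5}

Derivation:
pass 0 (initial): D(X)={3,5,7,9}
pass 1: U {3,4,5,6,8}->{6,8}; W {3,5,7}->{5,7}; X {3,5,7,9}->{3,5}; Y {3,4,5,6,7,9}->{3,5}
pass 2: no change
Fixpoint after 2 passes: D(X) = {3,5}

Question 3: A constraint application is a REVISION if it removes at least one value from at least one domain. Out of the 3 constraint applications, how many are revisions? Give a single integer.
Answer: 2

Derivation:
Constraint 1 (Y < W) on D(Y)={3,4,5,6,7,9} D(W)={3,5,7}: Y {3,4,5,6,7,9}->{3,4,5,6}; W {3,5,7}->{5,7} => REVISION
Constraint 2 (Y + X = U) on D(Y)={3,4,5,6} D(X)={3,5,7,9} D(U)={3,4,5,6,8}: Y {3,4,5,6}->{3,5}; X {3,5,7,9}->{3,5}; U {3,4,5,6,8}->{6,8} => REVISION
Constraint 3 (U != W) on D(U)={6,8} D(W)={5,7}: no change => not a revision
Total revisions = 2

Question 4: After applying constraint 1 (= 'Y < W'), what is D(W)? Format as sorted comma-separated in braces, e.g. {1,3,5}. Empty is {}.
Answer: {5,7}

Derivation:
Constraint 1 (Y < W) on D(Y)={3,4,5,6,7,9} D(W)={3,5,7}: Y {3,4,5,6,7,9}->{3,4,5,6}; W {3,5,7}->{5,7}
So after constraint 1: D(W) = {5,7}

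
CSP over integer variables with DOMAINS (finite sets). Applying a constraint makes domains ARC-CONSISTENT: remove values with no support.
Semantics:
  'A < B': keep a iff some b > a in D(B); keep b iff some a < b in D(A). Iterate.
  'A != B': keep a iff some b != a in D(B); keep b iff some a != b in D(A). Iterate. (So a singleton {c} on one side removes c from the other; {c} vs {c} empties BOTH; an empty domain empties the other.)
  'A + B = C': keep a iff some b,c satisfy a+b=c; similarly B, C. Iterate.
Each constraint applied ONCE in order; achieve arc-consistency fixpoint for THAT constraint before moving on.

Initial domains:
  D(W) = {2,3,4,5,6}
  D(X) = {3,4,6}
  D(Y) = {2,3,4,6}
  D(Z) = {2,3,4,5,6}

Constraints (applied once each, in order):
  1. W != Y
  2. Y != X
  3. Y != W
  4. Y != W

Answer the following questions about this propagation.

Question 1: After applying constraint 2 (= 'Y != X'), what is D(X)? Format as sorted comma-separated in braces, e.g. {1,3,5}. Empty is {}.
Answer: {3,4,6}

Derivation:
Constraint 1 (W != Y) on D(W)={2,3,4,5,6} D(Y)={2,3,4,6}: no change
Constraint 2 (Y != X) on D(Y)={2,3,4,6} D(X)={3,4,6}: no change
So after constraint 2: D(X) = {3,4,6}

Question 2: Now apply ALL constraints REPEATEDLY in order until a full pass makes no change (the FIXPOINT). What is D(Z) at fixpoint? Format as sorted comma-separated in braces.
pass 0 (initial): D(Z)={2,3,4,5,6}
pass 1: no change
Fixpoint after 1 passes: D(Z) = {2,3,4,5,6}

Answer: {2,3,4,5,6}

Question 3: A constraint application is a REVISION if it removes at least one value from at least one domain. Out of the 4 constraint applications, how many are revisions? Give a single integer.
Answer: 0

Derivation:
Constraint 1 (W != Y) on D(W)={2,3,4,5,6} D(Y)={2,3,4,6}: no change => not a revision
Constraint 2 (Y != X) on D(Y)={2,3,4,6} D(X)={3,4,6}: no change => not a revision
Constraint 3 (Y != W) on D(Y)={2,3,4,6} D(W)={2,3,4,5,6}: no change => not a revision
Constraint 4 (Y != W) on D(Y)={2,3,4,6} D(W)={2,3,4,5,6}: no change => not a revision
Total revisions = 0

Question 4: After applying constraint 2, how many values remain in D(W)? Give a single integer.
Answer: 5

Derivation:
Constraint 1 (W != Y) on D(W)={2,3,4,5,6} D(Y)={2,3,4,6}: no change
Constraint 2 (Y != X) on D(Y)={2,3,4,6} D(X)={3,4,6}: no change
So after constraint 2: D(W)={2,3,4,5,6}, size = 5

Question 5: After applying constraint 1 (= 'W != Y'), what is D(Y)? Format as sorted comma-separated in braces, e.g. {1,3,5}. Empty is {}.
Answer: {2,3,4,6}

Derivation:
Constraint 1 (W != Y) on D(W)={2,3,4,5,6} D(Y)={2,3,4,6}: no change
So after constraint 1: D(Y) = {2,3,4,6}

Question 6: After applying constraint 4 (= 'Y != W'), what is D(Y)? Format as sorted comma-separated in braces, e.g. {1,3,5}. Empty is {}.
Answer: {2,3,4,6}

Derivation:
Constraint 1 (W != Y) on D(W)={2,3,4,5,6} D(Y)={2,3,4,6}: no change
Constraint 2 (Y != X) on D(Y)={2,3,4,6} D(X)={3,4,6}: no change
Constraint 3 (Y != W) on D(Y)={2,3,4,6} D(W)={2,3,4,5,6}: no change
Constraint 4 (Y != W) on D(Y)={2,3,4,6} D(W)={2,3,4,5,6}: no change
So after constraint 4: D(Y) = {2,3,4,6}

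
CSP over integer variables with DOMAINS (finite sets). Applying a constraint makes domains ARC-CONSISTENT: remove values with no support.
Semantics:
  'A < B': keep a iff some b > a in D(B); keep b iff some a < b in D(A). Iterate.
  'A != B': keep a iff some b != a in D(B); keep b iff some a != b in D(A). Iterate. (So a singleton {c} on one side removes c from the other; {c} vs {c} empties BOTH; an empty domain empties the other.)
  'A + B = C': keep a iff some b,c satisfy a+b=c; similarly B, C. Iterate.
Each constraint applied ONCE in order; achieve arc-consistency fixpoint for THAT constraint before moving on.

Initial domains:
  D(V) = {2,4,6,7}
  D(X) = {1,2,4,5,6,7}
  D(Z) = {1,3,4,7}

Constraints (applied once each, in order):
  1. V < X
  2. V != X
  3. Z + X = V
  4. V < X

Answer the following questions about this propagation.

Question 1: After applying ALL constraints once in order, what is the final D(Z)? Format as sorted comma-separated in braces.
Answer: {1}

Derivation:
Constraint 1 (V < X) on D(V)={2,4,6,7} D(X)={1,2,4,5,6,7}: V {2,4,6,7}->{2,4,6}; X {1,2,4,5,6,7}->{4,5,6,7}
Constraint 2 (V != X) on D(V)={2,4,6} D(X)={4,5,6,7}: no change
Constraint 3 (Z + X = V) on D(Z)={1,3,4,7} D(X)={4,5,6,7} D(V)={2,4,6}: Z {1,3,4,7}->{1}; X {4,5,6,7}->{5}; V {2,4,6}->{6}
Constraint 4 (V < X) on D(V)={6} D(X)={5}: V {6}->{}; X {5}->{}
So after all 4 constraints: D(Z) = {1}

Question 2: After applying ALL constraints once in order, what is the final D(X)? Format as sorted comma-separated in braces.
Constraint 1 (V < X) on D(V)={2,4,6,7} D(X)={1,2,4,5,6,7}: V {2,4,6,7}->{2,4,6}; X {1,2,4,5,6,7}->{4,5,6,7}
Constraint 2 (V != X) on D(V)={2,4,6} D(X)={4,5,6,7}: no change
Constraint 3 (Z + X = V) on D(Z)={1,3,4,7} D(X)={4,5,6,7} D(V)={2,4,6}: Z {1,3,4,7}->{1}; X {4,5,6,7}->{5}; V {2,4,6}->{6}
Constraint 4 (V < X) on D(V)={6} D(X)={5}: V {6}->{}; X {5}->{}
So after all 4 constraints: D(X) = {}

Answer: {}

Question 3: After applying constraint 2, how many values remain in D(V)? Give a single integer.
Constraint 1 (V < X) on D(V)={2,4,6,7} D(X)={1,2,4,5,6,7}: V {2,4,6,7}->{2,4,6}; X {1,2,4,5,6,7}->{4,5,6,7}
Constraint 2 (V != X) on D(V)={2,4,6} D(X)={4,5,6,7}: no change
So after constraint 2: D(V)={2,4,6}, size = 3

Answer: 3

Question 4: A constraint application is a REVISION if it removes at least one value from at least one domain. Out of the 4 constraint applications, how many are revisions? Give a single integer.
Answer: 3

Derivation:
Constraint 1 (V < X) on D(V)={2,4,6,7} D(X)={1,2,4,5,6,7}: V {2,4,6,7}->{2,4,6}; X {1,2,4,5,6,7}->{4,5,6,7} => REVISION
Constraint 2 (V != X) on D(V)={2,4,6} D(X)={4,5,6,7}: no change => not a revision
Constraint 3 (Z + X = V) on D(Z)={1,3,4,7} D(X)={4,5,6,7} D(V)={2,4,6}: Z {1,3,4,7}->{1}; X {4,5,6,7}->{5}; V {2,4,6}->{6} => REVISION
Constraint 4 (V < X) on D(V)={6} D(X)={5}: V {6}->{}; X {5}->{} => REVISION
Total revisions = 3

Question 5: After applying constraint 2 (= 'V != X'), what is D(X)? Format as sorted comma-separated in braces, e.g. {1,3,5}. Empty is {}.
Answer: {4,5,6,7}

Derivation:
Constraint 1 (V < X) on D(V)={2,4,6,7} D(X)={1,2,4,5,6,7}: V {2,4,6,7}->{2,4,6}; X {1,2,4,5,6,7}->{4,5,6,7}
Constraint 2 (V != X) on D(V)={2,4,6} D(X)={4,5,6,7}: no change
So after constraint 2: D(X) = {4,5,6,7}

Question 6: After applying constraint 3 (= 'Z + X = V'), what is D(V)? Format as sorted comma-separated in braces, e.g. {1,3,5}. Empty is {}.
Constraint 1 (V < X) on D(V)={2,4,6,7} D(X)={1,2,4,5,6,7}: V {2,4,6,7}->{2,4,6}; X {1,2,4,5,6,7}->{4,5,6,7}
Constraint 2 (V != X) on D(V)={2,4,6} D(X)={4,5,6,7}: no change
Constraint 3 (Z + X = V) on D(Z)={1,3,4,7} D(X)={4,5,6,7} D(V)={2,4,6}: Z {1,3,4,7}->{1}; X {4,5,6,7}->{5}; V {2,4,6}->{6}
So after constraint 3: D(V) = {6}

Answer: {6}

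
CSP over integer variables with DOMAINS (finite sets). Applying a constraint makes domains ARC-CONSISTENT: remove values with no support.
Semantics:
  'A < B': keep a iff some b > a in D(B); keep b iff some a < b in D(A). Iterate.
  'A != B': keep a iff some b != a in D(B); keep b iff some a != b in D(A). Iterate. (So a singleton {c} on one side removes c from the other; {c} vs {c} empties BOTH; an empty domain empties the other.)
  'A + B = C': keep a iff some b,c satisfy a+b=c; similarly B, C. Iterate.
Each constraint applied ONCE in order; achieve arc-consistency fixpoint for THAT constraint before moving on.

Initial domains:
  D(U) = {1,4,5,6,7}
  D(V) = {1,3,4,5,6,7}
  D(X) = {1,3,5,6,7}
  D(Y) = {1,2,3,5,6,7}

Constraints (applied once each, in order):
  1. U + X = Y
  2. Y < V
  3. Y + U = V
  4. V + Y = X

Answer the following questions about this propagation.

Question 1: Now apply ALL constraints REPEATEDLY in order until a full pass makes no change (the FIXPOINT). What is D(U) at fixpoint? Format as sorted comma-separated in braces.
Answer: {}

Derivation:
pass 0 (initial): D(U)={1,4,5,6,7}
pass 1: U {1,4,5,6,7}->{1,4,5}; V {1,3,4,5,6,7}->{3}; X {1,3,5,6,7}->{5}; Y {1,2,3,5,6,7}->{2}
pass 2: U {1,4,5}->{}; V {3}->{}; X {5}->{}; Y {2}->{}
pass 3: no change
Fixpoint after 3 passes: D(U) = {}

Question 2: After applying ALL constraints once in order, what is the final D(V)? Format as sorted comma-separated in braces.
Constraint 1 (U + X = Y) on D(U)={1,4,5,6,7} D(X)={1,3,5,6,7} D(Y)={1,2,3,5,6,7}: U {1,4,5,6,7}->{1,4,5,6}; X {1,3,5,6,7}->{1,3,5,6}; Y {1,2,3,5,6,7}->{2,5,6,7}
Constraint 2 (Y < V) on D(Y)={2,5,6,7} D(V)={1,3,4,5,6,7}: Y {2,5,6,7}->{2,5,6}; V {1,3,4,5,6,7}->{3,4,5,6,7}
Constraint 3 (Y + U = V) on D(Y)={2,5,6} D(U)={1,4,5,6} D(V)={3,4,5,6,7}: U {1,4,5,6}->{1,4,5}; V {3,4,5,6,7}->{3,6,7}
Constraint 4 (V + Y = X) on D(V)={3,6,7} D(Y)={2,5,6} D(X)={1,3,5,6}: V {3,6,7}->{3}; Y {2,5,6}->{2}; X {1,3,5,6}->{5}
So after all 4 constraints: D(V) = {3}

Answer: {3}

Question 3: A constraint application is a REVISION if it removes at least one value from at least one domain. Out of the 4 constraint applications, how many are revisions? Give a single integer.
Answer: 4

Derivation:
Constraint 1 (U + X = Y) on D(U)={1,4,5,6,7} D(X)={1,3,5,6,7} D(Y)={1,2,3,5,6,7}: U {1,4,5,6,7}->{1,4,5,6}; X {1,3,5,6,7}->{1,3,5,6}; Y {1,2,3,5,6,7}->{2,5,6,7} => REVISION
Constraint 2 (Y < V) on D(Y)={2,5,6,7} D(V)={1,3,4,5,6,7}: Y {2,5,6,7}->{2,5,6}; V {1,3,4,5,6,7}->{3,4,5,6,7} => REVISION
Constraint 3 (Y + U = V) on D(Y)={2,5,6} D(U)={1,4,5,6} D(V)={3,4,5,6,7}: U {1,4,5,6}->{1,4,5}; V {3,4,5,6,7}->{3,6,7} => REVISION
Constraint 4 (V + Y = X) on D(V)={3,6,7} D(Y)={2,5,6} D(X)={1,3,5,6}: V {3,6,7}->{3}; Y {2,5,6}->{2}; X {1,3,5,6}->{5} => REVISION
Total revisions = 4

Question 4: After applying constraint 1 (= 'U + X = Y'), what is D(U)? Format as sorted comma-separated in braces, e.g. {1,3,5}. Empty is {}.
Answer: {1,4,5,6}

Derivation:
Constraint 1 (U + X = Y) on D(U)={1,4,5,6,7} D(X)={1,3,5,6,7} D(Y)={1,2,3,5,6,7}: U {1,4,5,6,7}->{1,4,5,6}; X {1,3,5,6,7}->{1,3,5,6}; Y {1,2,3,5,6,7}->{2,5,6,7}
So after constraint 1: D(U) = {1,4,5,6}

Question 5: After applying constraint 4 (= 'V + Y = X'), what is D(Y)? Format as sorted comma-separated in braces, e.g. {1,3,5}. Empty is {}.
Answer: {2}

Derivation:
Constraint 1 (U + X = Y) on D(U)={1,4,5,6,7} D(X)={1,3,5,6,7} D(Y)={1,2,3,5,6,7}: U {1,4,5,6,7}->{1,4,5,6}; X {1,3,5,6,7}->{1,3,5,6}; Y {1,2,3,5,6,7}->{2,5,6,7}
Constraint 2 (Y < V) on D(Y)={2,5,6,7} D(V)={1,3,4,5,6,7}: Y {2,5,6,7}->{2,5,6}; V {1,3,4,5,6,7}->{3,4,5,6,7}
Constraint 3 (Y + U = V) on D(Y)={2,5,6} D(U)={1,4,5,6} D(V)={3,4,5,6,7}: U {1,4,5,6}->{1,4,5}; V {3,4,5,6,7}->{3,6,7}
Constraint 4 (V + Y = X) on D(V)={3,6,7} D(Y)={2,5,6} D(X)={1,3,5,6}: V {3,6,7}->{3}; Y {2,5,6}->{2}; X {1,3,5,6}->{5}
So after constraint 4: D(Y) = {2}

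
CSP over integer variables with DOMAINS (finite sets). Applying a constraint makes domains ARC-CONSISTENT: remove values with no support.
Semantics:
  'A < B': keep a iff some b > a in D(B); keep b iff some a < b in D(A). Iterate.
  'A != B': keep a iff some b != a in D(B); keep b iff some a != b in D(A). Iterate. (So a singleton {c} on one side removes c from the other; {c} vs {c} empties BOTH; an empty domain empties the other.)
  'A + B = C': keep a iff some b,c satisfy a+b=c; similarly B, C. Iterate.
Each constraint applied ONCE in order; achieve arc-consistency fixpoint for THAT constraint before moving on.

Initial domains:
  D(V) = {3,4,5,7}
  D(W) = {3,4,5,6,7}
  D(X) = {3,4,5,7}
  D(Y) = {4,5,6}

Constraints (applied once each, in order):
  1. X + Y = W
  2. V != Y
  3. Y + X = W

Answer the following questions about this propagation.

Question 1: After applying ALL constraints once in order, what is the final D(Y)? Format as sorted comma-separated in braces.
Constraint 1 (X + Y = W) on D(X)={3,4,5,7} D(Y)={4,5,6} D(W)={3,4,5,6,7}: X {3,4,5,7}->{3}; Y {4,5,6}->{4}; W {3,4,5,6,7}->{7}
Constraint 2 (V != Y) on D(V)={3,4,5,7} D(Y)={4}: V {3,4,5,7}->{3,5,7}
Constraint 3 (Y + X = W) on D(Y)={4} D(X)={3} D(W)={7}: no change
So after all 3 constraints: D(Y) = {4}

Answer: {4}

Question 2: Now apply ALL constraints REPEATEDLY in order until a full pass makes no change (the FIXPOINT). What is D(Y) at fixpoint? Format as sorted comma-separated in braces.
Answer: {4}

Derivation:
pass 0 (initial): D(Y)={4,5,6}
pass 1: V {3,4,5,7}->{3,5,7}; W {3,4,5,6,7}->{7}; X {3,4,5,7}->{3}; Y {4,5,6}->{4}
pass 2: no change
Fixpoint after 2 passes: D(Y) = {4}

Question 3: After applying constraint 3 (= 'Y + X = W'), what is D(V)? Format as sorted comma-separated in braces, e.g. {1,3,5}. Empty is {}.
Answer: {3,5,7}

Derivation:
Constraint 1 (X + Y = W) on D(X)={3,4,5,7} D(Y)={4,5,6} D(W)={3,4,5,6,7}: X {3,4,5,7}->{3}; Y {4,5,6}->{4}; W {3,4,5,6,7}->{7}
Constraint 2 (V != Y) on D(V)={3,4,5,7} D(Y)={4}: V {3,4,5,7}->{3,5,7}
Constraint 3 (Y + X = W) on D(Y)={4} D(X)={3} D(W)={7}: no change
So after constraint 3: D(V) = {3,5,7}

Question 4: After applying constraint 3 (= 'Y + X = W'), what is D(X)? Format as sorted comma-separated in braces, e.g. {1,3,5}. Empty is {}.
Answer: {3}

Derivation:
Constraint 1 (X + Y = W) on D(X)={3,4,5,7} D(Y)={4,5,6} D(W)={3,4,5,6,7}: X {3,4,5,7}->{3}; Y {4,5,6}->{4}; W {3,4,5,6,7}->{7}
Constraint 2 (V != Y) on D(V)={3,4,5,7} D(Y)={4}: V {3,4,5,7}->{3,5,7}
Constraint 3 (Y + X = W) on D(Y)={4} D(X)={3} D(W)={7}: no change
So after constraint 3: D(X) = {3}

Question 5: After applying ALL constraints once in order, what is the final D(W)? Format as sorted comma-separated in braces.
Constraint 1 (X + Y = W) on D(X)={3,4,5,7} D(Y)={4,5,6} D(W)={3,4,5,6,7}: X {3,4,5,7}->{3}; Y {4,5,6}->{4}; W {3,4,5,6,7}->{7}
Constraint 2 (V != Y) on D(V)={3,4,5,7} D(Y)={4}: V {3,4,5,7}->{3,5,7}
Constraint 3 (Y + X = W) on D(Y)={4} D(X)={3} D(W)={7}: no change
So after all 3 constraints: D(W) = {7}

Answer: {7}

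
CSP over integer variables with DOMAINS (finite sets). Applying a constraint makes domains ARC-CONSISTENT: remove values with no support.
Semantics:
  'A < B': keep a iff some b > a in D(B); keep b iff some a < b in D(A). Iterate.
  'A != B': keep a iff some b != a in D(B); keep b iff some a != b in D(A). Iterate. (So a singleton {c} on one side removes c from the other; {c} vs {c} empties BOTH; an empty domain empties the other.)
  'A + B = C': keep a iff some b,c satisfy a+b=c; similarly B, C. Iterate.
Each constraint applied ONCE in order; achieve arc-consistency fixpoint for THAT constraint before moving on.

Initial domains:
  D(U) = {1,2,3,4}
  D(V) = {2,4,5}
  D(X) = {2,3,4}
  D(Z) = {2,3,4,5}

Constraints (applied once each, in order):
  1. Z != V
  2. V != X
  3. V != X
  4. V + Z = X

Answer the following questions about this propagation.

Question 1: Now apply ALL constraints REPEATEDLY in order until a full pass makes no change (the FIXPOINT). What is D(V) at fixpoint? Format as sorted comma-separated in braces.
pass 0 (initial): D(V)={2,4,5}
pass 1: V {2,4,5}->{2}; X {2,3,4}->{4}; Z {2,3,4,5}->{2}
pass 2: V {2}->{}; X {4}->{}; Z {2}->{}
pass 3: no change
Fixpoint after 3 passes: D(V) = {}

Answer: {}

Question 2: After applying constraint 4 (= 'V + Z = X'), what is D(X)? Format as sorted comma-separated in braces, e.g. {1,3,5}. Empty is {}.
Constraint 1 (Z != V) on D(Z)={2,3,4,5} D(V)={2,4,5}: no change
Constraint 2 (V != X) on D(V)={2,4,5} D(X)={2,3,4}: no change
Constraint 3 (V != X) on D(V)={2,4,5} D(X)={2,3,4}: no change
Constraint 4 (V + Z = X) on D(V)={2,4,5} D(Z)={2,3,4,5} D(X)={2,3,4}: V {2,4,5}->{2}; Z {2,3,4,5}->{2}; X {2,3,4}->{4}
So after constraint 4: D(X) = {4}

Answer: {4}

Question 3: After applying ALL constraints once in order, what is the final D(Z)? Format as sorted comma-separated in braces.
Answer: {2}

Derivation:
Constraint 1 (Z != V) on D(Z)={2,3,4,5} D(V)={2,4,5}: no change
Constraint 2 (V != X) on D(V)={2,4,5} D(X)={2,3,4}: no change
Constraint 3 (V != X) on D(V)={2,4,5} D(X)={2,3,4}: no change
Constraint 4 (V + Z = X) on D(V)={2,4,5} D(Z)={2,3,4,5} D(X)={2,3,4}: V {2,4,5}->{2}; Z {2,3,4,5}->{2}; X {2,3,4}->{4}
So after all 4 constraints: D(Z) = {2}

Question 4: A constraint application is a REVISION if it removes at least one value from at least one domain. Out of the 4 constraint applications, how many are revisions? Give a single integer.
Answer: 1

Derivation:
Constraint 1 (Z != V) on D(Z)={2,3,4,5} D(V)={2,4,5}: no change => not a revision
Constraint 2 (V != X) on D(V)={2,4,5} D(X)={2,3,4}: no change => not a revision
Constraint 3 (V != X) on D(V)={2,4,5} D(X)={2,3,4}: no change => not a revision
Constraint 4 (V + Z = X) on D(V)={2,4,5} D(Z)={2,3,4,5} D(X)={2,3,4}: V {2,4,5}->{2}; Z {2,3,4,5}->{2}; X {2,3,4}->{4} => REVISION
Total revisions = 1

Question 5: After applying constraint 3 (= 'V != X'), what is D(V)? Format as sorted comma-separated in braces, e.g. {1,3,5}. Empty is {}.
Constraint 1 (Z != V) on D(Z)={2,3,4,5} D(V)={2,4,5}: no change
Constraint 2 (V != X) on D(V)={2,4,5} D(X)={2,3,4}: no change
Constraint 3 (V != X) on D(V)={2,4,5} D(X)={2,3,4}: no change
So after constraint 3: D(V) = {2,4,5}

Answer: {2,4,5}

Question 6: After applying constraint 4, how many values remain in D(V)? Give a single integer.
Answer: 1

Derivation:
Constraint 1 (Z != V) on D(Z)={2,3,4,5} D(V)={2,4,5}: no change
Constraint 2 (V != X) on D(V)={2,4,5} D(X)={2,3,4}: no change
Constraint 3 (V != X) on D(V)={2,4,5} D(X)={2,3,4}: no change
Constraint 4 (V + Z = X) on D(V)={2,4,5} D(Z)={2,3,4,5} D(X)={2,3,4}: V {2,4,5}->{2}; Z {2,3,4,5}->{2}; X {2,3,4}->{4}
So after constraint 4: D(V)={2}, size = 1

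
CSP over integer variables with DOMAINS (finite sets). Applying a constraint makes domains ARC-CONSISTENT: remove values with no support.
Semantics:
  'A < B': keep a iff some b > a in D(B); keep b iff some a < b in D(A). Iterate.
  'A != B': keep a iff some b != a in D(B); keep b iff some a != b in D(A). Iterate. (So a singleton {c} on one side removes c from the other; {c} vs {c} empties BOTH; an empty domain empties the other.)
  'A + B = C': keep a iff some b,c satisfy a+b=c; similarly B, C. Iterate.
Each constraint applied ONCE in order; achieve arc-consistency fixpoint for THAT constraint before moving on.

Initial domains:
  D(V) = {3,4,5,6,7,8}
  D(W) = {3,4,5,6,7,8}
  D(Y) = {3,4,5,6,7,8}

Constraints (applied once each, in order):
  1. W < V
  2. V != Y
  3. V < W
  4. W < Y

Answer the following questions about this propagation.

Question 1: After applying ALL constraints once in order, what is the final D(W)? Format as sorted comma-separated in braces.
Constraint 1 (W < V) on D(W)={3,4,5,6,7,8} D(V)={3,4,5,6,7,8}: W {3,4,5,6,7,8}->{3,4,5,6,7}; V {3,4,5,6,7,8}->{4,5,6,7,8}
Constraint 2 (V != Y) on D(V)={4,5,6,7,8} D(Y)={3,4,5,6,7,8}: no change
Constraint 3 (V < W) on D(V)={4,5,6,7,8} D(W)={3,4,5,6,7}: V {4,5,6,7,8}->{4,5,6}; W {3,4,5,6,7}->{5,6,7}
Constraint 4 (W < Y) on D(W)={5,6,7} D(Y)={3,4,5,6,7,8}: Y {3,4,5,6,7,8}->{6,7,8}
So after all 4 constraints: D(W) = {5,6,7}

Answer: {5,6,7}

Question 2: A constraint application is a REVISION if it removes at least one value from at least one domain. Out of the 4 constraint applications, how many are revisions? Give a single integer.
Constraint 1 (W < V) on D(W)={3,4,5,6,7,8} D(V)={3,4,5,6,7,8}: W {3,4,5,6,7,8}->{3,4,5,6,7}; V {3,4,5,6,7,8}->{4,5,6,7,8} => REVISION
Constraint 2 (V != Y) on D(V)={4,5,6,7,8} D(Y)={3,4,5,6,7,8}: no change => not a revision
Constraint 3 (V < W) on D(V)={4,5,6,7,8} D(W)={3,4,5,6,7}: V {4,5,6,7,8}->{4,5,6}; W {3,4,5,6,7}->{5,6,7} => REVISION
Constraint 4 (W < Y) on D(W)={5,6,7} D(Y)={3,4,5,6,7,8}: Y {3,4,5,6,7,8}->{6,7,8} => REVISION
Total revisions = 3

Answer: 3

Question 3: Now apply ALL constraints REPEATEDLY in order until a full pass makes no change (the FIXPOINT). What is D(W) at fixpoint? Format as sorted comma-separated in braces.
pass 0 (initial): D(W)={3,4,5,6,7,8}
pass 1: V {3,4,5,6,7,8}->{4,5,6}; W {3,4,5,6,7,8}->{5,6,7}; Y {3,4,5,6,7,8}->{6,7,8}
pass 2: V {4,5,6}->{}; W {5,6,7}->{}; Y {6,7,8}->{}
pass 3: no change
Fixpoint after 3 passes: D(W) = {}

Answer: {}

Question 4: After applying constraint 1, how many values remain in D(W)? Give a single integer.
Constraint 1 (W < V) on D(W)={3,4,5,6,7,8} D(V)={3,4,5,6,7,8}: W {3,4,5,6,7,8}->{3,4,5,6,7}; V {3,4,5,6,7,8}->{4,5,6,7,8}
So after constraint 1: D(W)={3,4,5,6,7}, size = 5

Answer: 5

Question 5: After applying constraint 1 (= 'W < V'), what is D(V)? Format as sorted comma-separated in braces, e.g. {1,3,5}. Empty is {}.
Answer: {4,5,6,7,8}

Derivation:
Constraint 1 (W < V) on D(W)={3,4,5,6,7,8} D(V)={3,4,5,6,7,8}: W {3,4,5,6,7,8}->{3,4,5,6,7}; V {3,4,5,6,7,8}->{4,5,6,7,8}
So after constraint 1: D(V) = {4,5,6,7,8}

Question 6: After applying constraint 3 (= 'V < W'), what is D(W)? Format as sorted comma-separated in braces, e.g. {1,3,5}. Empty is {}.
Answer: {5,6,7}

Derivation:
Constraint 1 (W < V) on D(W)={3,4,5,6,7,8} D(V)={3,4,5,6,7,8}: W {3,4,5,6,7,8}->{3,4,5,6,7}; V {3,4,5,6,7,8}->{4,5,6,7,8}
Constraint 2 (V != Y) on D(V)={4,5,6,7,8} D(Y)={3,4,5,6,7,8}: no change
Constraint 3 (V < W) on D(V)={4,5,6,7,8} D(W)={3,4,5,6,7}: V {4,5,6,7,8}->{4,5,6}; W {3,4,5,6,7}->{5,6,7}
So after constraint 3: D(W) = {5,6,7}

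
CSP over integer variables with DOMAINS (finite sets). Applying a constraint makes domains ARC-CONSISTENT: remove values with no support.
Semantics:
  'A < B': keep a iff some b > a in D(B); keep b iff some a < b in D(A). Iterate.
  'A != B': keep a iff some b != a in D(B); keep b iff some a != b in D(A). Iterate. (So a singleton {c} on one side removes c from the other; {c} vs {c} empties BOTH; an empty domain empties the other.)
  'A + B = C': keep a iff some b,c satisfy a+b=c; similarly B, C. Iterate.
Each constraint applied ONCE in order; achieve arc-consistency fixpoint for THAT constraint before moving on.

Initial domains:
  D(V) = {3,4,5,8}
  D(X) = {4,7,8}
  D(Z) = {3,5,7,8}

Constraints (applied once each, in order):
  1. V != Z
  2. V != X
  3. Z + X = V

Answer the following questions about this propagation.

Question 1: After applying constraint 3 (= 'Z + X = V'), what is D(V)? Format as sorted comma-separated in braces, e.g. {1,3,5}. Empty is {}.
Constraint 1 (V != Z) on D(V)={3,4,5,8} D(Z)={3,5,7,8}: no change
Constraint 2 (V != X) on D(V)={3,4,5,8} D(X)={4,7,8}: no change
Constraint 3 (Z + X = V) on D(Z)={3,5,7,8} D(X)={4,7,8} D(V)={3,4,5,8}: Z {3,5,7,8}->{}; X {4,7,8}->{}; V {3,4,5,8}->{}
So after constraint 3: D(V) = {}

Answer: {}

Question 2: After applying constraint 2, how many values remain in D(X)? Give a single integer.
Answer: 3

Derivation:
Constraint 1 (V != Z) on D(V)={3,4,5,8} D(Z)={3,5,7,8}: no change
Constraint 2 (V != X) on D(V)={3,4,5,8} D(X)={4,7,8}: no change
So after constraint 2: D(X)={4,7,8}, size = 3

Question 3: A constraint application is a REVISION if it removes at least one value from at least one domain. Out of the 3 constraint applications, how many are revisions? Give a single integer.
Answer: 1

Derivation:
Constraint 1 (V != Z) on D(V)={3,4,5,8} D(Z)={3,5,7,8}: no change => not a revision
Constraint 2 (V != X) on D(V)={3,4,5,8} D(X)={4,7,8}: no change => not a revision
Constraint 3 (Z + X = V) on D(Z)={3,5,7,8} D(X)={4,7,8} D(V)={3,4,5,8}: Z {3,5,7,8}->{}; X {4,7,8}->{}; V {3,4,5,8}->{} => REVISION
Total revisions = 1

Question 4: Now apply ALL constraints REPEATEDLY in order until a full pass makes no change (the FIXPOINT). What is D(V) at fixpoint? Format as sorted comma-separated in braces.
pass 0 (initial): D(V)={3,4,5,8}
pass 1: V {3,4,5,8}->{}; X {4,7,8}->{}; Z {3,5,7,8}->{}
pass 2: no change
Fixpoint after 2 passes: D(V) = {}

Answer: {}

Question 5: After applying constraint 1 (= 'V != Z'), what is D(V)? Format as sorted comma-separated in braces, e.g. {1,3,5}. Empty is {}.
Answer: {3,4,5,8}

Derivation:
Constraint 1 (V != Z) on D(V)={3,4,5,8} D(Z)={3,5,7,8}: no change
So after constraint 1: D(V) = {3,4,5,8}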